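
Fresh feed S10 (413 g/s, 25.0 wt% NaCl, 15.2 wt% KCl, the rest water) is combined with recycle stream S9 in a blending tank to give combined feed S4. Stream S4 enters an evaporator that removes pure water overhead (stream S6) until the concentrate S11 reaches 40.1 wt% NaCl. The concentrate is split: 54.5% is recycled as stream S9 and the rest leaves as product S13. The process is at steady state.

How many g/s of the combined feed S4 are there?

Overall NaCl balance (none leaves overhead): NaCl in fresh feed = NaCl in product, i.e. 413×0.250 = (1−0.545)·S11·0.401.
S11 = 103.25/(0.401×0.455) = 565.89 g/s.
Recycle S9 = 0.545×565.89 = 308.41 g/s.
Combined feed S4 = 413 + 308.41 = 721.41 g/s.

721.4 g/s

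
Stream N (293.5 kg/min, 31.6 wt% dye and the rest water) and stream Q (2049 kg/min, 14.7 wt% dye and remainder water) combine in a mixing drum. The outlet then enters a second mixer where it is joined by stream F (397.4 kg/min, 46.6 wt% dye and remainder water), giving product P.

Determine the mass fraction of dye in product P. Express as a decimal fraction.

Overall, product flow = 2739.9 kg/min.
dye in = 293.5×0.316 + 2049×0.147 + 397.4×0.466 = 579.14 kg/min.
dye fraction in P = 0.211.

0.211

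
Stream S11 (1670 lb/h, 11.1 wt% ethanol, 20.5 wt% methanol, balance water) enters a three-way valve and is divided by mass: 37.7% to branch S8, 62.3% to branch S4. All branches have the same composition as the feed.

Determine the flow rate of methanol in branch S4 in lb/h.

Branch S4 total = 0.623×1670 = 1040.4 lb/h.
methanol in S4 = 0.205×1040.4 = 213.28 lb/h.

213.3 lb/h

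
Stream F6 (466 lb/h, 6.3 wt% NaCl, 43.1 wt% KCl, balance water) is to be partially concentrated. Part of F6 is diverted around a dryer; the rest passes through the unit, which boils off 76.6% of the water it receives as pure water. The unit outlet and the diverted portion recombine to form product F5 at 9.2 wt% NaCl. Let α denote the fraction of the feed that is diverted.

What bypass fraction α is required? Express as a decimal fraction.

All 466×0.063 = 29.358 lb/h of NaCl reaches F5, so F5 = 29.358/0.092 = 319.11 lb/h and vapour = 146.89 lb/h.
The evaporator receives (1−α)·466 of feed at 0.506 water and removes 0.766 of that water:
0.766×0.506×(1−α)×466 = 146.89
(1−α) = 146.89/180.62 = 0.8133;  α = 0.1867.

0.187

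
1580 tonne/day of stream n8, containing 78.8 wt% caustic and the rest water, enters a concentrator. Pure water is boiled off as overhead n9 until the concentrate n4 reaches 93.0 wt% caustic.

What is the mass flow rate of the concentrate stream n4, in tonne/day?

1339 tonne/day

caustic is conserved: 1580×0.788 = 1245 tonne/day all reports to the concentrate.
Concentrate = 1245/(target fraction) = 1338.8 tonne/day.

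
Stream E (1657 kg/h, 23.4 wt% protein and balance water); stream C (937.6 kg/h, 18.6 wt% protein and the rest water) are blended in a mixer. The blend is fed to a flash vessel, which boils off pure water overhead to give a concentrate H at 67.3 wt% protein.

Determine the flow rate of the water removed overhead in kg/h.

protein entering = 1657×0.234 + 937.6×0.186 = 562.13 kg/h.
All protein reports to H, so H = 562.13/0.673 = 835.26 kg/h.
Total feed = 2594.6 kg/h; overhead = 2594.6 − 835.26 = 1759.3 kg/h.

1759 kg/h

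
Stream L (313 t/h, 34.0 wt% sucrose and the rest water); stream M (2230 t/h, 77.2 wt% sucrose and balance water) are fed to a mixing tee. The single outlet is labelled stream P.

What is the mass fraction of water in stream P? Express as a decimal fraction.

0.281

Total flow out = 313 + 2230 = 2543 t/h.
water in = 313×0.660 + 2230×0.228 = 715.02 t/h.
water mass fraction in P = 715.02/2543 = 0.281.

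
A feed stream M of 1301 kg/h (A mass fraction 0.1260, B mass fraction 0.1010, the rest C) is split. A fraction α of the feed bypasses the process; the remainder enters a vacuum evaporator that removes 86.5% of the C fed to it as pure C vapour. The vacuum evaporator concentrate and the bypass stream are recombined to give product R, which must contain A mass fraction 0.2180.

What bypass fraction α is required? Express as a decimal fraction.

All 1301×0.126 = 163.93 kg/h of A reaches R, so R = 163.93/0.218 = 751.95 kg/h and vapour = 549.05 kg/h.
The evaporator receives (1−α)·1301 of feed at 0.773 C and removes 0.865 of that C:
0.865×0.773×(1−α)×1301 = 549.05
(1−α) = 549.05/869.91 = 0.6312;  α = 0.3688.

0.369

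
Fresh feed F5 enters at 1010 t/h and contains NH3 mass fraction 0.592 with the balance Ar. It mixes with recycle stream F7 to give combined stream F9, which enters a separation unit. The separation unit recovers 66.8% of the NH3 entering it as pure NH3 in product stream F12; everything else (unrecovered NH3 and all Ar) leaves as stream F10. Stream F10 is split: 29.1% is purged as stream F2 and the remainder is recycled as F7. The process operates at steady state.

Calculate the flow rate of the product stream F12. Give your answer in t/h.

522.4 t/h

NH3 in F9: m_A = 1010×0.592 + (1−0.291)·(1−0.668)·m_A, so m_A = 597.92/0.7646 = 781.99 t/h.
Product F12 = 0.668×781.99 = 522.37 t/h.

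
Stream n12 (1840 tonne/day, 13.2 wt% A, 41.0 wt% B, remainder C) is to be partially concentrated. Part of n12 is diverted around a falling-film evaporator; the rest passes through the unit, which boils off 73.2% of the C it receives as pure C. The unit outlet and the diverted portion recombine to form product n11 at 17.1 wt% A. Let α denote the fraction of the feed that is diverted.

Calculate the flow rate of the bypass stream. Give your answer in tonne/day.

All 1840×0.132 = 242.88 tonne/day of A reaches n11, so n11 = 242.88/0.171 = 1420.4 tonne/day and vapour = 419.65 tonne/day.
The evaporator receives (1−α)·1840 of feed at 0.458 C and removes 0.732 of that C:
0.732×0.458×(1−α)×1840 = 419.65
(1−α) = 419.65/616.87 = 0.6803;  α = 0.3197.
Bypass flow = 0.3197×1840 = 588.27 tonne/day.

588.3 tonne/day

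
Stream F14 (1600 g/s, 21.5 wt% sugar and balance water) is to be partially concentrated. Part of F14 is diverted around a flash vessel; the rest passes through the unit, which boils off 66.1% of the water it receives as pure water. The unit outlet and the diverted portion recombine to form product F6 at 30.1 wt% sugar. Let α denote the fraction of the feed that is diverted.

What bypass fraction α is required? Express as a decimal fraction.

All 1600×0.215 = 344 g/s of sugar reaches F6, so F6 = 344/0.301 = 1142.9 g/s and vapour = 457.14 g/s.
The evaporator receives (1−α)·1600 of feed at 0.785 water and removes 0.661 of that water:
0.661×0.785×(1−α)×1600 = 457.14
(1−α) = 457.14/830.22 = 0.5506;  α = 0.4494.

0.449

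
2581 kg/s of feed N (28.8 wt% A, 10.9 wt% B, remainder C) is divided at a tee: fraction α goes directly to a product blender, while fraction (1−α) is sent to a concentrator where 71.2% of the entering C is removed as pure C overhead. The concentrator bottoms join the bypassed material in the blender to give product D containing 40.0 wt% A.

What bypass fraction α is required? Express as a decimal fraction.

All 2581×0.288 = 743.33 kg/s of A reaches D, so D = 743.33/0.400 = 1858.3 kg/s and vapour = 722.68 kg/s.
The evaporator receives (1−α)·2581 of feed at 0.603 C and removes 0.712 of that C:
0.712×0.603×(1−α)×2581 = 722.68
(1−α) = 722.68/1108.1 = 0.6522;  α = 0.3478.

0.348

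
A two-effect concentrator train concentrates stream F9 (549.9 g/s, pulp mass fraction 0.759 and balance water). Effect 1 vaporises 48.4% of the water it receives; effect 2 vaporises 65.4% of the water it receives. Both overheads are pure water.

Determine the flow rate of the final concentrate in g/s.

441 g/s

water in feed = 549.9×0.241 = 132.53 g/s.
After stage 1: water left = (1−0.484)×132.53 = 68.383; stream total = 485.76 g/s.
After stage 2: water left = (1−0.654)×68.383 = 23.661; final concentrate = 441.03 g/s.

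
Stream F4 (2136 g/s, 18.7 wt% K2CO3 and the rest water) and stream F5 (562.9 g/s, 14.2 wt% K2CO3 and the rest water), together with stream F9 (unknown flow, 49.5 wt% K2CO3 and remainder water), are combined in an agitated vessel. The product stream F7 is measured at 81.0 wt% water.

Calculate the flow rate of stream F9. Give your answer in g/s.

109.6 g/s

Let F9 be the unknown flow. Total out = 2698.9 + F9.
water balance: 2219.5 + 0.505·F9 = 0.810·(2698.9 + F9)
(0.505 − 0.810)·F9 = 0.810×2698.9 − 2219.5 = -33.427
F9 = -33.427 / -0.305 = 109.6 g/s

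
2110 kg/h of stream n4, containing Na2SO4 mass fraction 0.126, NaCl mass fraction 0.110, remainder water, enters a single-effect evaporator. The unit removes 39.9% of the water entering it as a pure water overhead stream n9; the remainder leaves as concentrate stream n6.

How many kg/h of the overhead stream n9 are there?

water entering = 2110×0.764 = 1612 kg/h; overhead removed = 0.399×1612 = 643.2 kg/h.

643.2 kg/h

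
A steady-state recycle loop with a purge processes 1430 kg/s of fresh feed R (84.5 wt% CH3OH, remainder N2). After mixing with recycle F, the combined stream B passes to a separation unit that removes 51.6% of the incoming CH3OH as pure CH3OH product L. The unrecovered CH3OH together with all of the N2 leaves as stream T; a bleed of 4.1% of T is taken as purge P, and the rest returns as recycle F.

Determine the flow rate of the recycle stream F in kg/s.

N2 enters only via R and leaves only via the purge: 1430×0.155 = 0.041×(N2 in T), and the separation unit passes all N2, so N2 in B = N2 in T = 5406.1 kg/s.
CH3OH in B: m_A = 1430×0.845 + (1−0.041)·(1−0.516)·m_A, so m_A = 1208.3/0.5358 = 2255 kg/s.
T = (1−0.516)×2255 + 5406.1 = 6497.5 kg/s.
Recycle F = (1−0.041)×6497.5 = 6231.1 kg/s.

6231 kg/s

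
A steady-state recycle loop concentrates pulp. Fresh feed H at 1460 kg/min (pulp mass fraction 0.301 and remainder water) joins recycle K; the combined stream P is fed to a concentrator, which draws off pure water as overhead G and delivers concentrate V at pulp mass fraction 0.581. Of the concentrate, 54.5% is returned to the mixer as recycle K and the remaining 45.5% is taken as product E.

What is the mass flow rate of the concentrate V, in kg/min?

Overall pulp balance (none leaves overhead): pulp in fresh feed = pulp in product, i.e. 1460×0.301 = (1−0.545)·V·0.581.
V = 439.46/(0.581×0.455) = 1662.4 kg/min.

1662 kg/min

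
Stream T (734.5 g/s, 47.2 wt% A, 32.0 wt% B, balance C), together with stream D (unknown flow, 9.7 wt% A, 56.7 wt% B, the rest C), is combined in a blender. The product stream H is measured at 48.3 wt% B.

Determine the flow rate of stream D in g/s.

1425 g/s

Let D be the unknown flow. Total out = 734.5 + D.
B balance: 235.04 + 0.567·D = 0.483·(734.5 + D)
(0.567 − 0.483)·D = 0.483×734.5 − 235.04 = 119.72
D = 119.72 / 0.084 = 1425.3 g/s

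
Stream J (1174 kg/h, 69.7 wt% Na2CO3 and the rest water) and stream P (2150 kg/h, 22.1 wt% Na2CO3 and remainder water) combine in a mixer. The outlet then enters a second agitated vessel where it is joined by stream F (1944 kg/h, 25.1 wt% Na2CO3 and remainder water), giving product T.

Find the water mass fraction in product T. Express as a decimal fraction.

Overall, product flow = 5268 kg/h.
water in = 1174×0.303 + 2150×0.779 + 1944×0.749 = 3486.6 kg/h.
water fraction in T = 0.662.

0.662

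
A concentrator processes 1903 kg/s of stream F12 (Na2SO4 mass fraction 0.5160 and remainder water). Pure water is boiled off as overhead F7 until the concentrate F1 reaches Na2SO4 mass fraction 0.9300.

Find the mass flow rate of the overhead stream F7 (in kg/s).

Na2SO4 is conserved: 1903×0.516 = 981.95 kg/s all reports to the concentrate.
Concentrate = 981.95/(target fraction) = 1055.9 kg/s.
Overhead = 1903 − 1055.9 = 847.14 kg/s.

847.1 kg/s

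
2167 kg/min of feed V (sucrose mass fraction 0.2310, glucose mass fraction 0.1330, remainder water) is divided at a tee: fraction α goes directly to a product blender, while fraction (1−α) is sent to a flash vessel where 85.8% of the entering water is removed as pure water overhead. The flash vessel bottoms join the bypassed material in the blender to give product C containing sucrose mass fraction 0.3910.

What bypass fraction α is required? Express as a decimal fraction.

All 2167×0.231 = 500.58 kg/min of sucrose reaches C, so C = 500.58/0.391 = 1280.2 kg/min and vapour = 886.75 kg/min.
The evaporator receives (1−α)·2167 of feed at 0.636 water and removes 0.858 of that water:
0.858×0.636×(1−α)×2167 = 886.75
(1−α) = 886.75/1182.5 = 0.7499;  α = 0.2501.

0.250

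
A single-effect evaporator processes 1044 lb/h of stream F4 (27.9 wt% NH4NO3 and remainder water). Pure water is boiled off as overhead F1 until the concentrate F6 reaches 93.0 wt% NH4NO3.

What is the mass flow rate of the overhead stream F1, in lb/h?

NH4NO3 is conserved: 1044×0.279 = 291.28 lb/h all reports to the concentrate.
Concentrate = 291.28/(target fraction) = 313.2 lb/h.
Overhead = 1044 − 313.2 = 730.8 lb/h.

730.8 lb/h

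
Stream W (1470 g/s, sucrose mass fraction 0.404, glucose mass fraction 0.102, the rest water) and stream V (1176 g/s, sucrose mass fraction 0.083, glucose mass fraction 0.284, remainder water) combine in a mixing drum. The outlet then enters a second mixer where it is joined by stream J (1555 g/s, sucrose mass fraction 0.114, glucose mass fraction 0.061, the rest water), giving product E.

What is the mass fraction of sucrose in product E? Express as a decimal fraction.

Overall, product flow = 4201 g/s.
sucrose in = 1470×0.404 + 1176×0.083 + 1555×0.114 = 868.76 g/s.
sucrose fraction in E = 0.207.

0.207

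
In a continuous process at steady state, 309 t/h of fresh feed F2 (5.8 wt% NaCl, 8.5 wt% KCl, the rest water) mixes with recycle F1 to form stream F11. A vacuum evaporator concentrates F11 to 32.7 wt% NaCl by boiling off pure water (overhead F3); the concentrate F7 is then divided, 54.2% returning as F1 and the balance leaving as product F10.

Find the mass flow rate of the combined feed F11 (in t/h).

Overall NaCl balance (none leaves overhead): NaCl in fresh feed = NaCl in product, i.e. 309×0.058 = (1−0.542)·F7·0.327.
F7 = 17.922/(0.327×0.458) = 119.67 t/h.
Recycle F1 = 0.542×119.67 = 64.859 t/h.
Combined feed F11 = 309 + 64.859 = 373.86 t/h.

373.9 t/h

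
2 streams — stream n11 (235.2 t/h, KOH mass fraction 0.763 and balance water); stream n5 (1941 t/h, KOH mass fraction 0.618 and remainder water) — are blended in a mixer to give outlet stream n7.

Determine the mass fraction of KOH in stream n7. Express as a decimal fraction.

Total flow out = 235.2 + 1941 = 2176.2 t/h.
KOH in = 235.2×0.763 + 1941×0.618 = 1379 t/h.
KOH mass fraction in n7 = 1379/2176.2 = 0.634.

0.634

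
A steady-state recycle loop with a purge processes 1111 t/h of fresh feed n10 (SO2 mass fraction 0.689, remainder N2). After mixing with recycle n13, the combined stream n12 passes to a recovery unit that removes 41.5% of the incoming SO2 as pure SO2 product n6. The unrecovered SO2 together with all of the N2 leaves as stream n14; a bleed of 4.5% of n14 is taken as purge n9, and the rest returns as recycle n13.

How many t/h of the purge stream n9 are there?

391.2 t/h

N2 enters only via n10 and leaves only via the purge: 1111×0.311 = 0.045×(N2 in n14), and the recovery unit passes all N2, so N2 in n12 = N2 in n14 = 7678.2 t/h.
SO2 in n12: m_A = 1111×0.689 + (1−0.045)·(1−0.415)·m_A, so m_A = 765.48/0.4413 = 1734.5 t/h.
n14 = (1−0.415)×1734.5 + 7678.2 = 8692.9 t/h.
Purge n9 = 0.045×8692.9 = 391.18 t/h.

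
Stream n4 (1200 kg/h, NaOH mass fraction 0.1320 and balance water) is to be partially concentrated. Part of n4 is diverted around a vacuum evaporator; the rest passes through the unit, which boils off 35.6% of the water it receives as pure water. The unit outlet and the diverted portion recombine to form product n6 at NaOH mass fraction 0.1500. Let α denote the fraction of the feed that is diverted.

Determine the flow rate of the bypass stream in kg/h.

All 1200×0.132 = 158.4 kg/h of NaOH reaches n6, so n6 = 158.4/0.150 = 1056 kg/h and vapour = 144 kg/h.
The evaporator receives (1−α)·1200 of feed at 0.868 water and removes 0.356 of that water:
0.356×0.868×(1−α)×1200 = 144
(1−α) = 144/370.81 = 0.3883;  α = 0.6117.
Bypass flow = 0.6117×1200 = 733.99 kg/h.

734 kg/h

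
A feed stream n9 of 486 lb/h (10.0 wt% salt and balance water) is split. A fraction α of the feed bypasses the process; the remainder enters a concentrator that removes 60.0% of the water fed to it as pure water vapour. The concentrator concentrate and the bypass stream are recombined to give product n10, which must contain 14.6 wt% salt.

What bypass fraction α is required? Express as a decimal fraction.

All 486×0.100 = 48.6 lb/h of salt reaches n10, so n10 = 48.6/0.146 = 332.88 lb/h and vapour = 153.12 lb/h.
The evaporator receives (1−α)·486 of feed at 0.900 water and removes 0.600 of that water:
0.600×0.900×(1−α)×486 = 153.12
(1−α) = 153.12/262.44 = 0.5835;  α = 0.4165.

0.417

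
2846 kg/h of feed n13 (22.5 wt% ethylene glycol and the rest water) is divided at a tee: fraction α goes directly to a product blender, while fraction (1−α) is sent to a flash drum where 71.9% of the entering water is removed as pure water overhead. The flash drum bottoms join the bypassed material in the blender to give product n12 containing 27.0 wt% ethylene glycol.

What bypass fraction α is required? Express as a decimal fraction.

All 2846×0.225 = 640.35 kg/h of ethylene glycol reaches n12, so n12 = 640.35/0.270 = 2371.7 kg/h and vapour = 474.33 kg/h.
The evaporator receives (1−α)·2846 of feed at 0.775 water and removes 0.719 of that water:
0.719×0.775×(1−α)×2846 = 474.33
(1−α) = 474.33/1585.9 = 0.2991;  α = 0.7009.

0.701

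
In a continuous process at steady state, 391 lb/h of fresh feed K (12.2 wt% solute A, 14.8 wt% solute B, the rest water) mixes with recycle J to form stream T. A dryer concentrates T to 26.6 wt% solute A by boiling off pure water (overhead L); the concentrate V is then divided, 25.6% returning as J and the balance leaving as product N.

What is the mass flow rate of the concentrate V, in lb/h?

241 lb/h

Overall solute A balance (none leaves overhead): solute A in fresh feed = solute A in product, i.e. 391×0.122 = (1−0.256)·V·0.266.
V = 47.702/(0.266×0.744) = 241.04 lb/h.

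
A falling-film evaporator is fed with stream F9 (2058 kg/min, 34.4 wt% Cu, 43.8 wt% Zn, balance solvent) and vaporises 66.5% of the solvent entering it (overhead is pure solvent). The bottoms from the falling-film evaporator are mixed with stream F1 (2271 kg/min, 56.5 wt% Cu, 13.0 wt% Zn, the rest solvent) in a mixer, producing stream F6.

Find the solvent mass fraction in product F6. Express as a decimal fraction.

0.2091

Vapour removed = 0.665×0.218×2058 = 298.35 kg/min; concentrate = 1759.7 kg/min.
solvent reaching the mixer = 150.3 (from concentrate) + 2271×0.305 = 842.95 kg/min.
Product flow = 1759.7 + 2271 = 4030.7 kg/min; solvent fraction = 0.2091.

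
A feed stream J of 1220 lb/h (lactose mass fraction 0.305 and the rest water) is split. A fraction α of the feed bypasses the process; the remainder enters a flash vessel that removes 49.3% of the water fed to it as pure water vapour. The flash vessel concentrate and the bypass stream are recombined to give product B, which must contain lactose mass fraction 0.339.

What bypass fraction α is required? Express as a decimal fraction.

0.707

All 1220×0.305 = 372.1 lb/h of lactose reaches B, so B = 372.1/0.339 = 1097.6 lb/h and vapour = 122.36 lb/h.
The evaporator receives (1−α)·1220 of feed at 0.695 water and removes 0.493 of that water:
0.493×0.695×(1−α)×1220 = 122.36
(1−α) = 122.36/418.01 = 0.2927;  α = 0.7073.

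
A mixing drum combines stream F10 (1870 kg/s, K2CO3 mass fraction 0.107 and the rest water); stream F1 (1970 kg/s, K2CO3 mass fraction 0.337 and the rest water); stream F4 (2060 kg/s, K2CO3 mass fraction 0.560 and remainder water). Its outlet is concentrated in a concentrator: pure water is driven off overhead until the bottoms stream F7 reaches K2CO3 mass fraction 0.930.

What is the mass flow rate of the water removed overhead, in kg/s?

3731 kg/s

K2CO3 entering = 1870×0.107 + 1970×0.337 + 2060×0.560 = 2017.6 kg/s.
All K2CO3 reports to F7, so F7 = 2017.6/0.930 = 2169.4 kg/s.
Total feed = 5900 kg/s; overhead = 5900 − 2169.4 = 3730.6 kg/s.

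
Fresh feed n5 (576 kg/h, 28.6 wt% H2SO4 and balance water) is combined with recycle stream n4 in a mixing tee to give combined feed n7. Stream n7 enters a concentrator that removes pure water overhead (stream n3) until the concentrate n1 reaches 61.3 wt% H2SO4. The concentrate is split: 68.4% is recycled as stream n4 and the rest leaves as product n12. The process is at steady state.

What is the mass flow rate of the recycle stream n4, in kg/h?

581.7 kg/h

Overall H2SO4 balance (none leaves overhead): H2SO4 in fresh feed = H2SO4 in product, i.e. 576×0.286 = (1−0.684)·n1·0.613.
n1 = 164.74/(0.613×0.316) = 850.43 kg/h.
Recycle n4 = 0.684×850.43 = 581.7 kg/h.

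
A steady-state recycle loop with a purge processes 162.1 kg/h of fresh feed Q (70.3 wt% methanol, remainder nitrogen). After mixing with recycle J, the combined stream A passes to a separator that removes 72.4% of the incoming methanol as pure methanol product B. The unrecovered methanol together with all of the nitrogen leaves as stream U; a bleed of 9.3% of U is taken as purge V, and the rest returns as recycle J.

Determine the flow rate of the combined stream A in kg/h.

669.7 kg/h

nitrogen enters only via Q and leaves only via the purge: 162.1×0.297 = 0.093×(nitrogen in U), and the separator passes all nitrogen, so nitrogen in A = nitrogen in U = 517.67 kg/h.
methanol in A: m_A = 162.1×0.703 + (1−0.093)·(1−0.724)·m_A, so m_A = 113.96/0.7497 = 152.01 kg/h.
A = 152.01 + 517.67 = 669.68 kg/h.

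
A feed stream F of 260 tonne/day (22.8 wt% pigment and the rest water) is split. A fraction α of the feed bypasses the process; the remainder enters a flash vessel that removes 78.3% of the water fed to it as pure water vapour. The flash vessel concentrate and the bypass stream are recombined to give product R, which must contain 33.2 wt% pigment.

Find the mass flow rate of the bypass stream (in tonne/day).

All 260×0.228 = 59.28 tonne/day of pigment reaches R, so R = 59.28/0.332 = 178.55 tonne/day and vapour = 81.446 tonne/day.
The evaporator receives (1−α)·260 of feed at 0.772 water and removes 0.783 of that water:
0.783×0.772×(1−α)×260 = 81.446
(1−α) = 81.446/157.16 = 0.5182;  α = 0.4818.
Bypass flow = 0.4818×260 = 125.26 tonne/day.

125.3 tonne/day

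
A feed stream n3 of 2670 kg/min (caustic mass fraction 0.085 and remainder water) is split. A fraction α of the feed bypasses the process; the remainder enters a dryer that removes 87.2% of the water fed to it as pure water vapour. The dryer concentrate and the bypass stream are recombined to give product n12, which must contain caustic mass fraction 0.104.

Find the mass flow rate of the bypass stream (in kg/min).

2059 kg/min

All 2670×0.085 = 226.95 kg/min of caustic reaches n12, so n12 = 226.95/0.104 = 2182.2 kg/min and vapour = 487.79 kg/min.
The evaporator receives (1−α)·2670 of feed at 0.915 water and removes 0.872 of that water:
0.872×0.915×(1−α)×2670 = 487.79
(1−α) = 487.79/2130.3 = 0.2290;  α = 0.7710.
Bypass flow = 0.7710×2670 = 2058.6 kg/min.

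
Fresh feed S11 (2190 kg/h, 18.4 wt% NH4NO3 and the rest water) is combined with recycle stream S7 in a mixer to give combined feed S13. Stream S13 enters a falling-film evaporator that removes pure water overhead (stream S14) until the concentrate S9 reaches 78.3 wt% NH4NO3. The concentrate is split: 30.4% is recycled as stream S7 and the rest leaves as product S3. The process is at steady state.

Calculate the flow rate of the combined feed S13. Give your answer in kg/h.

2415 kg/h

Overall NH4NO3 balance (none leaves overhead): NH4NO3 in fresh feed = NH4NO3 in product, i.e. 2190×0.184 = (1−0.304)·S9·0.783.
S9 = 402.96/(0.783×0.696) = 739.42 kg/h.
Recycle S7 = 0.304×739.42 = 224.78 kg/h.
Combined feed S13 = 2190 + 224.78 = 2414.8 kg/h.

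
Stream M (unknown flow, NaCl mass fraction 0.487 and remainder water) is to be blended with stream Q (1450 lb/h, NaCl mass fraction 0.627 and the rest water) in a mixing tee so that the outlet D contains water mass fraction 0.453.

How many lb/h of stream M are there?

Let M be the unknown flow. Total out = 1450 + M.
water balance: 540.85 + 0.513·M = 0.453·(1450 + M)
(0.513 − 0.453)·M = 0.453×1450 − 540.85 = 116
M = 116 / 0.060 = 1933.3 lb/h

1933 lb/h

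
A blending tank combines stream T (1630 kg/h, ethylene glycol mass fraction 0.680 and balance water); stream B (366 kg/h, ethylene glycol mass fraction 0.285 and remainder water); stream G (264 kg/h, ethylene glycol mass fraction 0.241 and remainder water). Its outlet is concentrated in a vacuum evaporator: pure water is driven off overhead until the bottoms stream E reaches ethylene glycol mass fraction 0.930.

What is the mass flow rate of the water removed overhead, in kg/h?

887.6 kg/h

ethylene glycol entering = 1630×0.680 + 366×0.285 + 264×0.241 = 1276.3 kg/h.
All ethylene glycol reports to E, so E = 1276.3/0.930 = 1372.4 kg/h.
Total feed = 2260 kg/h; overhead = 2260 − 1372.4 = 887.6 kg/h.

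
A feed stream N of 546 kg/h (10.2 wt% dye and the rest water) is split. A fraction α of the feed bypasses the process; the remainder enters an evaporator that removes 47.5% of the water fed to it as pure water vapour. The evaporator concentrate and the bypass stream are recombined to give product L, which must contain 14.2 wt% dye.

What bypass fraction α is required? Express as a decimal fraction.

All 546×0.102 = 55.692 kg/h of dye reaches L, so L = 55.692/0.142 = 392.2 kg/h and vapour = 153.8 kg/h.
The evaporator receives (1−α)·546 of feed at 0.898 water and removes 0.475 of that water:
0.475×0.898×(1−α)×546 = 153.8
(1−α) = 153.8/232.9 = 0.6604;  α = 0.3396.

0.340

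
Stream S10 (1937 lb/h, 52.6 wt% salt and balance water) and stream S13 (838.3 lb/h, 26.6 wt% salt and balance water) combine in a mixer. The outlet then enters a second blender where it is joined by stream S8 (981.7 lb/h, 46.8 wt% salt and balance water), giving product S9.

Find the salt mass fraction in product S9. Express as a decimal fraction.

0.453

Overall, product flow = 3757 lb/h.
salt in = 1937×0.526 + 838.3×0.266 + 981.7×0.468 = 1701.3 lb/h.
salt fraction in S9 = 0.453.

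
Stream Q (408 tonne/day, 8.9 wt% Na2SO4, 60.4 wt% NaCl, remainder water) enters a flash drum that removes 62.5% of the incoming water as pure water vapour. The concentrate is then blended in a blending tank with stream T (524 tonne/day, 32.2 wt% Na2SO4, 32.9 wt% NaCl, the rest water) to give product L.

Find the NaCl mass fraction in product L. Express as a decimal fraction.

Vapour removed = 0.625×0.307×408 = 78.285 tonne/day; concentrate = 329.72 tonne/day.
NaCl reaching the mixer = 246.43 (from concentrate) + 524×0.329 = 418.83 tonne/day.
Product flow = 329.72 + 524 = 853.72 tonne/day; NaCl fraction = 0.491.

0.491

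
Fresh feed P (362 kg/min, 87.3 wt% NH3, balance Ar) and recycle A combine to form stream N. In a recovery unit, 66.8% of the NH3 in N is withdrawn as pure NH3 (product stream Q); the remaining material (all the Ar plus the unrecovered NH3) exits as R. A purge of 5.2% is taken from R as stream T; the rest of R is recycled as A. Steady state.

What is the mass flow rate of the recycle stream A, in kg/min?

983.3 kg/min

Ar enters only via P and leaves only via the purge: 362×0.127 = 0.052×(Ar in R), and the recovery unit passes all Ar, so Ar in N = Ar in R = 884.12 kg/min.
NH3 in N: m_A = 362×0.873 + (1−0.052)·(1−0.668)·m_A, so m_A = 316.03/0.6853 = 461.17 kg/min.
R = (1−0.668)×461.17 + 884.12 = 1037.2 kg/min.
Recycle A = (1−0.052)×1037.2 = 983.29 kg/min.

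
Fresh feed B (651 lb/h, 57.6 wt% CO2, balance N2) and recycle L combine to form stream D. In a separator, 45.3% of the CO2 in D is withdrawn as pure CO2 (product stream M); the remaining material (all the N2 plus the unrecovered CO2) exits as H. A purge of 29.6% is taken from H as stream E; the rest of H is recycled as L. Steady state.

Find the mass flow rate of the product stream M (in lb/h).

CO2 in D: m_A = 651×0.576 + (1−0.296)·(1−0.453)·m_A, so m_A = 374.98/0.6149 = 609.8 lb/h.
Product M = 0.453×609.8 = 276.24 lb/h.

276.2 lb/h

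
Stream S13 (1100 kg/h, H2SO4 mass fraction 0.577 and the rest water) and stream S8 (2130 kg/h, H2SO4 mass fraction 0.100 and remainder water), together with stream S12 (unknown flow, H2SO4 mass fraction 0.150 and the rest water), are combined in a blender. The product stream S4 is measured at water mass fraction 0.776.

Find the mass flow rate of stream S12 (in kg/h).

Let S12 be the unknown flow. Total out = 3230 + S12.
water balance: 2382.3 + 0.850·S12 = 0.776·(3230 + S12)
(0.850 − 0.776)·S12 = 0.776×3230 − 2382.3 = 124.18
S12 = 124.18 / 0.074 = 1678.1 kg/h

1678 kg/h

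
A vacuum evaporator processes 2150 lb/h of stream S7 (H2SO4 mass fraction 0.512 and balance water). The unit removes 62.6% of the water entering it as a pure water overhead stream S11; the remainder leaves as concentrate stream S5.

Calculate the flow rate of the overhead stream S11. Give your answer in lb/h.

656.8 lb/h

water entering = 2150×0.488 = 1049.2 lb/h; overhead removed = 0.626×1049.2 = 656.8 lb/h.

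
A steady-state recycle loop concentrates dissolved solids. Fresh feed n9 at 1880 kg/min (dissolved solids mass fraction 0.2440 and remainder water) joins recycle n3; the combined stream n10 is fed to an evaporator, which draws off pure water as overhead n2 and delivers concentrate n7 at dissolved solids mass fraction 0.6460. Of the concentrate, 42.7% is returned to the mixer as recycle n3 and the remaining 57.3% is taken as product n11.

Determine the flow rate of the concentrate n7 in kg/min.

1239 kg/min

Overall dissolved solids balance (none leaves overhead): dissolved solids in fresh feed = dissolved solids in product, i.e. 1880×0.244 = (1−0.427)·n7·0.646.
n7 = 458.72/(0.646×0.573) = 1239.3 kg/min.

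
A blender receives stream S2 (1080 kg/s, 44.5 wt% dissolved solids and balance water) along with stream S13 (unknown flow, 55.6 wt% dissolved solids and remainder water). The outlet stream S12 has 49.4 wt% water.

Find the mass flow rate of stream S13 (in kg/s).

1318 kg/s

Let S13 be the unknown flow. Total out = 1080 + S13.
water balance: 599.4 + 0.444·S13 = 0.494·(1080 + S13)
(0.444 − 0.494)·S13 = 0.494×1080 − 599.4 = -65.88
S13 = -65.88 / -0.050 = 1317.6 kg/s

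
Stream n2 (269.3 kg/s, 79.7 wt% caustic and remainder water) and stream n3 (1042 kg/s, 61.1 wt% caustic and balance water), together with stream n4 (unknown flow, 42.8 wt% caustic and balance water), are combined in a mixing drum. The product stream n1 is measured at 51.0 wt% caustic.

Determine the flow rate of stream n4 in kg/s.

2226 kg/s

Let n4 be the unknown flow. Total out = 1311.3 + n4.
caustic balance: 851.29 + 0.428·n4 = 0.510·(1311.3 + n4)
(0.428 − 0.510)·n4 = 0.510×1311.3 − 851.29 = -182.53
n4 = -182.53 / -0.082 = 2226 kg/s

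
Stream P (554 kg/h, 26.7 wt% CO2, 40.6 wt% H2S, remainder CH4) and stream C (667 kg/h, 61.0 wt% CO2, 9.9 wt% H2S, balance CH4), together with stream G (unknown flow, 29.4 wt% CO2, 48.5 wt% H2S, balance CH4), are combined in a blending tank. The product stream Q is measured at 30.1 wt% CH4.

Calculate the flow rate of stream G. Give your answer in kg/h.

96.67 kg/h

Let G be the unknown flow. Total out = 1221 + G.
CH4 balance: 375.25 + 0.221·G = 0.301·(1221 + G)
(0.221 − 0.301)·G = 0.301×1221 − 375.25 = -7.734
G = -7.734 / -0.080 = 96.675 kg/h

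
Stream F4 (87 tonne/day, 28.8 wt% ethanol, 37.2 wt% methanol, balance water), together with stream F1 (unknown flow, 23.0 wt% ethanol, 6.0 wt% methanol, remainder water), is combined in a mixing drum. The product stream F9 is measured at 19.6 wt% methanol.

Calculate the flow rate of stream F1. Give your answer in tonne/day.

Let F1 be the unknown flow. Total out = 87 + F1.
methanol balance: 32.364 + 0.060·F1 = 0.196·(87 + F1)
(0.060 − 0.196)·F1 = 0.196×87 − 32.364 = -15.312
F1 = -15.312 / -0.136 = 112.59 tonne/day

112.6 tonne/day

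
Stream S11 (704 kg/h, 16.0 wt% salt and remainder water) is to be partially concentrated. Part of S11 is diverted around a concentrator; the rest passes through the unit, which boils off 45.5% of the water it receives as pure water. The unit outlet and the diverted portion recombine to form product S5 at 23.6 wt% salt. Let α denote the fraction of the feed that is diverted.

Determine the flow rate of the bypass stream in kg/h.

All 704×0.160 = 112.64 kg/h of salt reaches S5, so S5 = 112.64/0.236 = 477.29 kg/h and vapour = 226.71 kg/h.
The evaporator receives (1−α)·704 of feed at 0.840 water and removes 0.455 of that water:
0.455×0.840×(1−α)×704 = 226.71
(1−α) = 226.71/269.07 = 0.8426;  α = 0.1574.
Bypass flow = 0.1574×704 = 110.82 kg/h.

110.8 kg/h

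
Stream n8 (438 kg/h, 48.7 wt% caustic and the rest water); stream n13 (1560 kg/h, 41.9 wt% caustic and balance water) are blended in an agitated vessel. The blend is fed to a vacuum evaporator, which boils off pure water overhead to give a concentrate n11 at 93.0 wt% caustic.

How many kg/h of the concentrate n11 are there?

caustic entering = 438×0.487 + 1560×0.419 = 866.95 kg/h.
All caustic reports to n11, so n11 = 866.95/0.930 = 932.2 kg/h.

932.2 kg/h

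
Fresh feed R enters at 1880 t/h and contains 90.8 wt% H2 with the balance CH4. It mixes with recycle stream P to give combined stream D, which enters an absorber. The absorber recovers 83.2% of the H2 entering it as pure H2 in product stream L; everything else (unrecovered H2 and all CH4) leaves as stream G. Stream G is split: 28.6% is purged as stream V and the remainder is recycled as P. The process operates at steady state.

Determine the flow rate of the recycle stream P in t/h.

664.5 t/h

CH4 enters only via R and leaves only via the purge: 1880×0.092 = 0.286×(CH4 in G), and the absorber passes all CH4, so CH4 in D = CH4 in G = 604.76 t/h.
H2 in D: m_A = 1880×0.908 + (1−0.286)·(1−0.832)·m_A, so m_A = 1707/0.8800 = 1939.7 t/h.
G = (1−0.832)×1939.7 + 604.76 = 930.63 t/h.
Recycle P = (1−0.286)×930.63 = 664.47 t/h.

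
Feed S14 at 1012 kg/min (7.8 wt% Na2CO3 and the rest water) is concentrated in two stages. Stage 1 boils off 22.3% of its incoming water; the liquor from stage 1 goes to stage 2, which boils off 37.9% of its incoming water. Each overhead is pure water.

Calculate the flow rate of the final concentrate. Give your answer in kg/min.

529.2 kg/min

water in feed = 1012×0.922 = 933.06 kg/min.
After stage 1: water left = (1−0.223)×933.06 = 724.99; stream total = 803.93 kg/min.
After stage 2: water left = (1−0.379)×724.99 = 450.22; final concentrate = 529.16 kg/min.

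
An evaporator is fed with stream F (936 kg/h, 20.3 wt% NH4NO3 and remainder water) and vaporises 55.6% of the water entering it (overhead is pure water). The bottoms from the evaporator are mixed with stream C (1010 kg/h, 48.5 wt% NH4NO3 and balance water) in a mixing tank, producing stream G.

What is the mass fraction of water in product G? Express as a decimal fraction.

Vapour removed = 0.556×0.797×936 = 414.77 kg/h; concentrate = 521.23 kg/h.
water reaching the mixer = 331.22 (from concentrate) + 1010×0.515 = 851.37 kg/h.
Product flow = 521.23 + 1010 = 1531.2 kg/h; water fraction = 0.5560.

0.5560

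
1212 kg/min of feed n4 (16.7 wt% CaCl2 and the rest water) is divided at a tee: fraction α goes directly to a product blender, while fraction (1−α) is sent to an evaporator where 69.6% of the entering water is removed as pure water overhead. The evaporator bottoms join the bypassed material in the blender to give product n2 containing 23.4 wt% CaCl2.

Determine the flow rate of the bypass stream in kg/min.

613.4 kg/min

All 1212×0.167 = 202.4 kg/min of CaCl2 reaches n2, so n2 = 202.4/0.234 = 864.97 kg/min and vapour = 347.03 kg/min.
The evaporator receives (1−α)·1212 of feed at 0.833 water and removes 0.696 of that water:
0.696×0.833×(1−α)×1212 = 347.03
(1−α) = 347.03/702.68 = 0.4939;  α = 0.5061.
Bypass flow = 0.5061×1212 = 613.44 kg/min.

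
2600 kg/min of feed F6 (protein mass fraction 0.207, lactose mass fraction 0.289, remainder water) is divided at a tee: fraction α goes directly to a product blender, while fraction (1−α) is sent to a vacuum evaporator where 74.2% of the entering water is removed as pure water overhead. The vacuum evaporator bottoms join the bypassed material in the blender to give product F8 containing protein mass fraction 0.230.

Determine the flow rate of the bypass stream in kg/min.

1905 kg/min

All 2600×0.207 = 538.2 kg/min of protein reaches F8, so F8 = 538.2/0.230 = 2340 kg/min and vapour = 260 kg/min.
The evaporator receives (1−α)·2600 of feed at 0.504 water and removes 0.742 of that water:
0.742×0.504×(1−α)×2600 = 260
(1−α) = 260/972.32 = 0.2674;  α = 0.7326.
Bypass flow = 0.7326×2600 = 1904.8 kg/min.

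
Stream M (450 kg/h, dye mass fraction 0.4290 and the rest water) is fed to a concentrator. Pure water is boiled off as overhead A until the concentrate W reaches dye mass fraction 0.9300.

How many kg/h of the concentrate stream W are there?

207.6 kg/h

dye is conserved: 450×0.429 = 193.05 kg/h all reports to the concentrate.
Concentrate = 193.05/(target fraction) = 207.58 kg/h.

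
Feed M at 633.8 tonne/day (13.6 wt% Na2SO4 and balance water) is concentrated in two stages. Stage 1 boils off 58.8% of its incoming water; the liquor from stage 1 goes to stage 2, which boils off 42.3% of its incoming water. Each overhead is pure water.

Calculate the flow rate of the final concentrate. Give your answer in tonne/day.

216.4 tonne/day

water in feed = 633.8×0.864 = 547.6 tonne/day.
After stage 1: water left = (1−0.588)×547.6 = 225.61; stream total = 311.81 tonne/day.
After stage 2: water left = (1−0.423)×225.61 = 130.18; final concentrate = 216.38 tonne/day.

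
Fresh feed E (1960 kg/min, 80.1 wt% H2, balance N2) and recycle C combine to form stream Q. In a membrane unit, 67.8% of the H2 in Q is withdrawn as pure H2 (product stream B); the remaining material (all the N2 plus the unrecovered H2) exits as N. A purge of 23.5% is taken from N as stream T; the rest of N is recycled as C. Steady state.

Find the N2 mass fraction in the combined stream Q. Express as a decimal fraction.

0.443

N2 enters only via E and leaves only via the purge: 1960×0.199 = 0.235×(N2 in N), and the membrane unit passes all N2, so N2 in Q = N2 in N = 1659.7 kg/min.
H2 in Q: m_A = 1960×0.801 + (1−0.235)·(1−0.678)·m_A, so m_A = 1570/0.7537 = 2083.1 kg/min.
Q = 2083.1 + 1659.7 = 3742.8 kg/min.
N2 fraction in Q = 1659.7/3742.8 = 0.443.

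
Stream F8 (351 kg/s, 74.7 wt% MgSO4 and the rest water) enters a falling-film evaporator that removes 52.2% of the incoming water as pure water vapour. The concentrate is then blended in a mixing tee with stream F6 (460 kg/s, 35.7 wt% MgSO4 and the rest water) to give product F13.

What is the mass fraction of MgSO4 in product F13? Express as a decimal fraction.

Vapour removed = 0.522×0.253×351 = 46.355 kg/s; concentrate = 304.64 kg/s.
MgSO4 reaching the mixer = 262.2 (from concentrate) + 460×0.357 = 426.42 kg/s.
Product flow = 304.64 + 460 = 764.64 kg/s; MgSO4 fraction = 0.558.

0.558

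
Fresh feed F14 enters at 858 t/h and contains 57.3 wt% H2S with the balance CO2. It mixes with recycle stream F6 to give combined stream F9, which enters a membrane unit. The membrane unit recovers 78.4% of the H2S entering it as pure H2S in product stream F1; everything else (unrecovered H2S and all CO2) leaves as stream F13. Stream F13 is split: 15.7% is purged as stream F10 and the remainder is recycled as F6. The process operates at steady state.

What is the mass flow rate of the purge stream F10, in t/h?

386.7 t/h

CO2 enters only via F14 and leaves only via the purge: 858×0.427 = 0.157×(CO2 in F13), and the membrane unit passes all CO2, so CO2 in F9 = CO2 in F13 = 2333.5 t/h.
H2S in F9: m_A = 858×0.573 + (1−0.157)·(1−0.784)·m_A, so m_A = 491.63/0.8179 = 601.08 t/h.
F13 = (1−0.784)×601.08 + 2333.5 = 2463.4 t/h.
Purge F10 = 0.157×2463.4 = 386.75 t/h.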